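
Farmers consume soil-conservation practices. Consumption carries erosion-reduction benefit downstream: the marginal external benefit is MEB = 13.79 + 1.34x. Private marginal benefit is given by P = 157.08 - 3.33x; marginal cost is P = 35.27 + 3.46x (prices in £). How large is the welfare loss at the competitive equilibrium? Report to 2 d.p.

DWL = £131.29

Market equilibrium (private): 35.27 + 3.46x = 157.08 - 3.33x → x_m = 17.9396.
Social marginal benefit = demand + MEB = 170.87 - 1.99x.
Set SMB = MC: 170.87 - 1.99x = 35.27 + 3.46x → x* = 24.8807.
The loss is the area between SMB and MC from x* to x_m; with linear curves that's a triangle of height MEB(x_m).
DWL = ½ × 6.9411 × 37.8291 = 131.2878.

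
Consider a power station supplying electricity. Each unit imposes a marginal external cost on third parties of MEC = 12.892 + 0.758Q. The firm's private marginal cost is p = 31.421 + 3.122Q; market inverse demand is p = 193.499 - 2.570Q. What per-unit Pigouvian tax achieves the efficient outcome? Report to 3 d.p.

Social marginal cost = private MC + MEC = 44.313 + 3.880Q.
Set SMC = demand: 44.313 + 3.880Q = 193.499 - 2.570Q → Q* = 23.1296.
The Pigouvian tax equals MEC at Q*: 12.892 + 0.758×23.1296 = 30.4242.

tax = 30.424 per unit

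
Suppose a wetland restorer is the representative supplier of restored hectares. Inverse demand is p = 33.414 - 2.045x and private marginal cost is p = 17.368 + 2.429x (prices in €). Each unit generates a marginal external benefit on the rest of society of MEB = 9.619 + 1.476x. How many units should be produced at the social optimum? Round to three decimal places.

Social marginal cost = private MC − MEB = 7.749 + 0.953x.
Set SMC = demand: 7.749 + 0.953x = 33.414 - 2.045x → x* = 8.5607.

x* = 8.561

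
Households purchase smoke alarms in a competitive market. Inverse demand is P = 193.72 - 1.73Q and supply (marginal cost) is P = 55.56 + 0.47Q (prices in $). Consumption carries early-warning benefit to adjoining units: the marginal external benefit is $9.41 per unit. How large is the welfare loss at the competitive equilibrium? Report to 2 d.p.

Market equilibrium (private): 55.56 + 0.47Q = 193.72 - 1.73Q → Q_m = 62.8000.
Social marginal benefit = demand + MEB = 203.13 - 1.73Q.
Set SMB = MC: 203.13 - 1.73Q = 55.56 + 0.47Q → Q* = 67.0773.
The welfare-loss triangle has base |Q_m − Q*| and height MEB(Q_m) (the vertical gap between SMB and MC is zero at Q* and MEB at Q_m).
DWL = ½ × 4.2773 × 9.4100 = 20.1247.

DWL = $20.12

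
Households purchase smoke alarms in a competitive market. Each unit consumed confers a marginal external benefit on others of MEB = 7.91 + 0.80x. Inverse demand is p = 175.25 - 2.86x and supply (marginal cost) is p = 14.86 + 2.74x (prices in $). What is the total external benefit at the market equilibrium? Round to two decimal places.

$554.68

Market equilibrium (private): 14.86 + 2.74x = 175.25 - 2.86x → x_m = 28.6411.
Total external benefit = ∫₀^{x_m} (7.91 + 0.80x) dx = 7.91×28.6411 + ½×0.80×28.6411² = 554.6761.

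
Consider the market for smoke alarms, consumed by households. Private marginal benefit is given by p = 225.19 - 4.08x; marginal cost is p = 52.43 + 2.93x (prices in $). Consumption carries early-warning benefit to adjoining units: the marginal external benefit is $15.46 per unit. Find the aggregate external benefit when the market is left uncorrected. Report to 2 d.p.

Market equilibrium (private): 52.43 + 2.93x = 225.19 - 4.08x → x_m = 24.6448.
Total external benefit = MEB × x_m = 15.46 × 24.6448 = 381.0086.

$381.01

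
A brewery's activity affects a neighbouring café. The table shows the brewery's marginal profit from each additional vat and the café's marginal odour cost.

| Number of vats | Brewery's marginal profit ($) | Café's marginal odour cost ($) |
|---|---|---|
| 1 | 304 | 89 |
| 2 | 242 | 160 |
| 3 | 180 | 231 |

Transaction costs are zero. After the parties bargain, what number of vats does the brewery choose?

Bargaining reaches the level where marginal profit last exceeds marginal odour cost.
That holds through level 2 (242 ≥ 160) but not at 3 (180 < 231).

2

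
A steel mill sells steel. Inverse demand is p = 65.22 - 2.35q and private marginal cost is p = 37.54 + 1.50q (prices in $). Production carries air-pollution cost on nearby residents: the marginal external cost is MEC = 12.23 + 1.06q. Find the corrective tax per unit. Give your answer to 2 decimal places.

tax = $15.57 per unit

Social marginal cost = private MC + MEC = 49.77 + 2.56q.
Set SMC = demand: 49.77 + 2.56q = 65.22 - 2.35q → q* = 3.1466.
The Pigouvian tax equals MEC at q*: 12.23 + 1.06×3.1466 = 15.5654.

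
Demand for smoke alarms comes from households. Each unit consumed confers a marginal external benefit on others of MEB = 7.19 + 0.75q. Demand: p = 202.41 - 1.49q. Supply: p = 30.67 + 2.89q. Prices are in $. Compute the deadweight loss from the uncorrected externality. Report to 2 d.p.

Market equilibrium (private): 30.67 + 2.89q = 202.41 - 1.49q → q_m = 39.2100.
Social marginal benefit = demand + MEB = 209.60 - 0.74q.
Set SMB = MC: 209.60 - 0.74q = 30.67 + 2.89q → q* = 49.2920.
Height of the DWL triangle at q_m is SMB(q_m) − MC(q_m) = MEB(q_m) = 36.5975.
DWL = ½ × 10.0820 × 36.5975 = 184.4880.

DWL = $184.49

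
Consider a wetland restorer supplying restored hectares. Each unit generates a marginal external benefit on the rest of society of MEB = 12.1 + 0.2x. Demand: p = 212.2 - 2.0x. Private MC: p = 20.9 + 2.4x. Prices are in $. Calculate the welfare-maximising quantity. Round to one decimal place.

Social marginal cost = private MC − MEB = 8.8 + 2.2x.
Set SMC = demand: 8.8 + 2.2x = 212.2 - 2.0x → x* = 48.4286.

x* = 48.4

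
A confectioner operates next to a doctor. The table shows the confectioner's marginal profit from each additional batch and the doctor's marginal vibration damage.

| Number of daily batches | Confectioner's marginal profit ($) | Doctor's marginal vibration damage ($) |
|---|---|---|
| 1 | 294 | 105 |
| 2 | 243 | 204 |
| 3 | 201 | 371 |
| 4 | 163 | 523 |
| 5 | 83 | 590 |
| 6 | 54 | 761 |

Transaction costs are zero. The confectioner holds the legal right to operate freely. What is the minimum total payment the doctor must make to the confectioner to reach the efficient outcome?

Left alone the confectioner would choose level 6 (marginal profit stays positive).
Efficient level: k* = 2 (marginal profit ≥ marginal vibration damage through 2).
The doctor must at least cover the confectioner's forgone profit from cutting 6→2: 201 + 163 + 83 + 54 = 501.

$501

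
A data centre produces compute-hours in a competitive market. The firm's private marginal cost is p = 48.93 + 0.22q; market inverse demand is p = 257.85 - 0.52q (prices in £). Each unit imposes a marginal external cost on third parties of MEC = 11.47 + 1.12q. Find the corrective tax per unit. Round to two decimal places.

tax = £130.36 per unit

Social marginal cost = private MC + MEC = 60.40 + 1.34q.
Set SMC = demand: 60.40 + 1.34q = 257.85 - 0.52q → q* = 106.1559.
The Pigouvian tax equals MEC at q*: 11.47 + 1.12×106.1559 = 130.3646.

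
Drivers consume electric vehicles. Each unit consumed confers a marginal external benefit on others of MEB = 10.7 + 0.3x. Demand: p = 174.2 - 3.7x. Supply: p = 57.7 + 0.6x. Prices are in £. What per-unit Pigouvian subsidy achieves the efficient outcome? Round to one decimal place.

Social marginal benefit = demand + MEB = 184.9 - 3.4x.
Set SMB = MC: 184.9 - 3.4x = 57.7 + 0.6x → x* = 31.8000.
The Pigouvian subsidy equals MEB at x*: 10.7 + 0.3×31.8000 = 20.2400.

subsidy = £20.2 per unit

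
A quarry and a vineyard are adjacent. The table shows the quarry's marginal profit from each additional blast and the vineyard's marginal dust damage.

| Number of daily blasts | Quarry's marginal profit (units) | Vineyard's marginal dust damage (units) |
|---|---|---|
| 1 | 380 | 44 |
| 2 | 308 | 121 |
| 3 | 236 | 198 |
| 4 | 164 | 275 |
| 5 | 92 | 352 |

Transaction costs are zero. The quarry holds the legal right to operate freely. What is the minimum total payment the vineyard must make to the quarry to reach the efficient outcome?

Left alone the quarry would choose level 5 (marginal profit stays positive).
Efficient level: k* = 3 (marginal profit ≥ marginal dust damage through 3).
The vineyard must at least cover the quarry's forgone profit from cutting 5→3: 164 + 92 = 256.

256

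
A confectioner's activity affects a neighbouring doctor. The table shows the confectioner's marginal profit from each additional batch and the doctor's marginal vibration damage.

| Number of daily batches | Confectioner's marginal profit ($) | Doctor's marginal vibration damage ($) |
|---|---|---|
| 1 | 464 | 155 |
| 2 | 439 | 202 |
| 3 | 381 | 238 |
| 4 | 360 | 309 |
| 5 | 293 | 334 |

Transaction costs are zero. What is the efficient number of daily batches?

Bargaining reaches the level where marginal profit last exceeds marginal vibration damage.
That holds through level 4 (360 ≥ 309) but not at 5 (293 < 334).

4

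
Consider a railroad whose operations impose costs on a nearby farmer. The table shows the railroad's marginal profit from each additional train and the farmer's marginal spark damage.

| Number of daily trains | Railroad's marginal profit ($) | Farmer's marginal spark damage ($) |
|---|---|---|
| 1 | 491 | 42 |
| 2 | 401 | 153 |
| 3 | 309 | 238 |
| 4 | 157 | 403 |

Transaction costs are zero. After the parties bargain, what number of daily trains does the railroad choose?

3

Bargaining reaches the level where marginal profit last exceeds marginal spark damage.
That holds through level 3 (309 ≥ 238) but not at 4 (157 < 403).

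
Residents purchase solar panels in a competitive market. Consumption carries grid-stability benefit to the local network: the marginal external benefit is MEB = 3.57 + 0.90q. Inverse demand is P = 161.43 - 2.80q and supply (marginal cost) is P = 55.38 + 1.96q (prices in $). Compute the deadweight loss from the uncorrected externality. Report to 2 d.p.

Market equilibrium (private): 55.38 + 1.96q = 161.43 - 2.80q → q_m = 22.2794.
Social marginal benefit = demand + MEB = 165.00 - 1.90q.
Set SMB = MC: 165.00 - 1.90q = 55.38 + 1.96q → q* = 28.3990.
The welfare-loss triangle has base |q_m − q*| and height MEB(q_m) (the vertical gap between SMB and MC is zero at q* and MEB at q_m).
DWL = ½ × 6.1196 × 23.6215 = 72.2771.

DWL = $72.28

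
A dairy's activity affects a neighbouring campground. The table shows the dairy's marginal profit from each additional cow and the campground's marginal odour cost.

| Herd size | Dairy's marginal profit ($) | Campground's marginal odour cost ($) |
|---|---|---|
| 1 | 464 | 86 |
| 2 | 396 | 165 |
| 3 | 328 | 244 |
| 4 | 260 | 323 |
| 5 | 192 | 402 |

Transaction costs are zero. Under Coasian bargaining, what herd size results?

3

Bargaining reaches the level where marginal profit last exceeds marginal odour cost.
That holds through level 3 (328 ≥ 244) but not at 4 (260 < 323).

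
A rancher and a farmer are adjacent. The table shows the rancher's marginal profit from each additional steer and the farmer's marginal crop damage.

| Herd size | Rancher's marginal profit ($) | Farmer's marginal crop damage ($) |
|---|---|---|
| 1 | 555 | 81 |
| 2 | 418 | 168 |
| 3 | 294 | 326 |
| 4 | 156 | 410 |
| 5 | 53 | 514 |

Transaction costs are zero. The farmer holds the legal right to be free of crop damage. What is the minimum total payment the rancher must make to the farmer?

Efficient level: marginal profit ≥ marginal crop damage through level 2, so k* = 2.
With the farmer holding the right, the rancher must at least compensate total damage at k*: 81 + 168 = 249.

$249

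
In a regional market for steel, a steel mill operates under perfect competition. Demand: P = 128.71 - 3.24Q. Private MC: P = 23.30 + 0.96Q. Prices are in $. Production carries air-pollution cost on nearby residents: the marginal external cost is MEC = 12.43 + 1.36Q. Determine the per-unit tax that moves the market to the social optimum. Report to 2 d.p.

tax = $35.17 per unit

Social marginal cost = private MC + MEC = 35.73 + 2.32Q.
Set SMC = demand: 35.73 + 2.32Q = 128.71 - 3.24Q → Q* = 16.7230.
The Pigouvian tax equals MEC at Q*: 12.43 + 1.36×16.7230 = 35.1733.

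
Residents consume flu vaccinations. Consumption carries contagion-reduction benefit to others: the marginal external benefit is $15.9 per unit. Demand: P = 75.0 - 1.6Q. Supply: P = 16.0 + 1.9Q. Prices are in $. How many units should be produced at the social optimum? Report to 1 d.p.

Q* = 21.4

Social marginal benefit = demand + MEB = 90.9 - 1.6Q.
Set SMB = MC: 90.9 - 1.6Q = 16.0 + 1.9Q → Q* = 21.4000.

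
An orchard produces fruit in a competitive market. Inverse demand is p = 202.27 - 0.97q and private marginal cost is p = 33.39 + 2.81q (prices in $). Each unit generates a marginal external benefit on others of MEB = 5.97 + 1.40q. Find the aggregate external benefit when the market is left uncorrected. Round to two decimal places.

Market equilibrium (private): 33.39 + 2.81q = 202.27 - 0.97q → q_m = 44.6772.
Total external benefit = ∫₀^{q_m} (5.97 + 1.40q) dq = 5.97×44.6772 + ½×1.40×44.6772² = 1663.9594.

$1663.96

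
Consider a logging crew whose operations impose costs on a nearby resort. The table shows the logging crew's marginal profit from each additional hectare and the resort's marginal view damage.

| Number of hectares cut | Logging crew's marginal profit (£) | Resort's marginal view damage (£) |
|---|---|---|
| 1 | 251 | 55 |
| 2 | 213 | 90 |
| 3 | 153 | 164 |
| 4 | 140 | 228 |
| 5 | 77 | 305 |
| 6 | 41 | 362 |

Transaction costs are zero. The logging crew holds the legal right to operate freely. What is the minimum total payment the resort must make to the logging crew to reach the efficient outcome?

Left alone the logging crew would choose level 6 (marginal profit stays positive).
Efficient level: k* = 2 (marginal profit ≥ marginal view damage through 2).
The resort must at least cover the logging crew's forgone profit from cutting 6→2: 153 + 140 + 77 + 41 = 411.

£411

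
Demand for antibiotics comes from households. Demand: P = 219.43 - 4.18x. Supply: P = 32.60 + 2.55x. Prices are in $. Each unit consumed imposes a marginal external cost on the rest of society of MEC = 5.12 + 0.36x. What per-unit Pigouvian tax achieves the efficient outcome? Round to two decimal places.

tax = $14.35 per unit

Social marginal benefit = demand − MEC = 214.31 - 4.54x.
Set SMB = MC: 214.31 - 4.54x = 32.60 + 2.55x → x* = 25.6291.
The Pigouvian tax equals MEC at x*: 5.12 + 0.36×25.6291 = 14.3465.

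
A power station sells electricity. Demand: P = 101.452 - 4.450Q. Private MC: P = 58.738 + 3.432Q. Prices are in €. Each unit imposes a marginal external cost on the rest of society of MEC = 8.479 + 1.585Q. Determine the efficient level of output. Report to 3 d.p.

Q* = 3.616

Social marginal cost = private MC + MEC = 67.217 + 5.017Q.
Set SMC = demand: 67.217 + 5.017Q = 101.452 - 4.450Q → Q* = 3.6162.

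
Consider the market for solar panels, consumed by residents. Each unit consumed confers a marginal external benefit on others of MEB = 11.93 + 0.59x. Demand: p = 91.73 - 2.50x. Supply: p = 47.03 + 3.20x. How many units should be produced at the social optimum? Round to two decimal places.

x* = 11.08

Social marginal benefit = demand + MEB = 103.66 - 1.91x.
Set SMB = MC: 103.66 - 1.91x = 47.03 + 3.20x → x* = 11.0822.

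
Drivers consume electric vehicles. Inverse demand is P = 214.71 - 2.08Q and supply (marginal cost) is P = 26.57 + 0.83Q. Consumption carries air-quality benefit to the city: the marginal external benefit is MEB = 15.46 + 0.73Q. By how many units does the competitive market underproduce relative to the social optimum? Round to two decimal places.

28.74 units

Market equilibrium (private): 26.57 + 0.83Q = 214.71 - 2.08Q → Q_m = 64.6529.
Social marginal benefit = demand + MEB = 230.17 - 1.35Q.
Set SMB = MC: 230.17 - 1.35Q = 26.57 + 0.83Q → Q* = 93.3945.
Gap = |64.6529 − 93.3945| = 28.7416.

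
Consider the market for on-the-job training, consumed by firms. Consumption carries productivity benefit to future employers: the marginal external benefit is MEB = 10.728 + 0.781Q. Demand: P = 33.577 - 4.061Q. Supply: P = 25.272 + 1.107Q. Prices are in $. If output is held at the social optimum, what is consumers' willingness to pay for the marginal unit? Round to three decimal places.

P = $15.958

Social marginal benefit = demand + MEB = 44.305 - 3.280Q.
Set SMB = MC: 44.305 - 3.280Q = 25.272 + 1.107Q → Q* = 4.3385.
Consumer price on the demand curve at Q*: 33.577 − 4.061×4.3385 = 15.9584.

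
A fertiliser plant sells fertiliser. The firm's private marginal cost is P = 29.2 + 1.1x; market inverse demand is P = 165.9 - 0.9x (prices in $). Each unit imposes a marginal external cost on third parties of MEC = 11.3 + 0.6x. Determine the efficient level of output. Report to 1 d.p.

x* = 48.2

Social marginal cost = private MC + MEC = 40.5 + 1.7x.
Set SMC = demand: 40.5 + 1.7x = 165.9 - 0.9x → x* = 48.2308.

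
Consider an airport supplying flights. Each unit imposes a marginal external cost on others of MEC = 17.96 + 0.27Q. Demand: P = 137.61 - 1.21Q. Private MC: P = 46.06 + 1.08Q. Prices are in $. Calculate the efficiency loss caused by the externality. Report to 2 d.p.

DWL = $161.48

Market equilibrium (private): 46.06 + 1.08Q = 137.61 - 1.21Q → Q_m = 39.9782.
Social marginal cost = private MC + MEC = 64.02 + 1.35Q.
Set SMC = demand: 64.02 + 1.35Q = 137.61 - 1.21Q → Q* = 28.7461.
Between Q* and Q_m the wedge SMC − demand runs linearly from 0 to MEC(Q_m), so the loss is a triangle.
DWL = ½ × 11.2321 × 28.7541 = 161.4845.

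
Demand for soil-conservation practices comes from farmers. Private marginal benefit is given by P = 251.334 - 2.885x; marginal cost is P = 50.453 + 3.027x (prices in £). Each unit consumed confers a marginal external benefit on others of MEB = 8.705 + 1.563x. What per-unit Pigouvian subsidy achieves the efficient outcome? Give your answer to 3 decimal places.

subsidy = £84.029 per unit

Social marginal benefit = demand + MEB = 260.039 - 1.322x.
Set SMB = MC: 260.039 - 1.322x = 50.453 + 3.027x → x* = 48.1918.
The Pigouvian subsidy equals MEB at x*: 8.705 + 1.563×48.1918 = 84.0288.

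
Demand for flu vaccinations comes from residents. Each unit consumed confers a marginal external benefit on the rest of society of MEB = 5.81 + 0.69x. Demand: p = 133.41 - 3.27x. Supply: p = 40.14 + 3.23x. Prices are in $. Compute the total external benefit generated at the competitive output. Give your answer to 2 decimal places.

Market equilibrium (private): 40.14 + 3.23x = 133.41 - 3.27x → x_m = 14.3492.
Total external benefit = ∫₀^{x_m} (5.81 + 0.69x) dx = 5.81×14.3492 + ½×0.69×14.3492² = 154.4042.

$154.40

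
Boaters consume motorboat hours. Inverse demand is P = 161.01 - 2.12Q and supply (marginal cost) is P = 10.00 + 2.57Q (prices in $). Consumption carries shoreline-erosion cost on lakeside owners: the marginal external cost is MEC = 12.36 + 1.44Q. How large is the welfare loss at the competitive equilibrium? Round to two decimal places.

DWL = $281.30

Market equilibrium (private): 10.00 + 2.57Q = 161.01 - 2.12Q → Q_m = 32.1983.
Social marginal benefit = demand − MEC = 148.65 - 3.56Q.
Set SMB = MC: 148.65 - 3.56Q = 10.00 + 2.57Q → Q* = 22.6183.
The loss is the area between SMB and MC from Q* to Q_m; with linear curves that's a triangle of height MEC(Q_m).
DWL = ½ × 9.5800 × 58.7255 = 281.2951.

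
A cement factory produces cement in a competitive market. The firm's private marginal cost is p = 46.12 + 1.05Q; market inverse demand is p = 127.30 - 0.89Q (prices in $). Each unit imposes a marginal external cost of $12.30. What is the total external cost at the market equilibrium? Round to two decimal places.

$514.70

Market equilibrium (private): 46.12 + 1.05Q = 127.30 - 0.89Q → Q_m = 41.8454.
Total external cost = MEC × Q_m = 12.30 × 41.8454 = 514.6984.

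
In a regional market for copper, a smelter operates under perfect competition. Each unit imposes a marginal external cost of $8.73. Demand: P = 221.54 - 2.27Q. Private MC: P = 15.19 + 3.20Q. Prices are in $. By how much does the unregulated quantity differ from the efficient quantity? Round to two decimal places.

1.60 units

Market equilibrium (private): 15.19 + 3.20Q = 221.54 - 2.27Q → Q_m = 37.7239.
Social marginal cost = private MC + MEC = 23.92 + 3.20Q.
Set SMC = demand: 23.92 + 3.20Q = 221.54 - 2.27Q → Q* = 36.1280.
Gap = |37.7239 − 36.1280| = 1.5959.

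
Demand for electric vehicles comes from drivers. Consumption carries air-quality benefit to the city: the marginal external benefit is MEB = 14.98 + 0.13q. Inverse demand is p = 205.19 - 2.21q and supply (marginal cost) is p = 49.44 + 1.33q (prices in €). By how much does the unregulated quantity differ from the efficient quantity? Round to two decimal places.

Market equilibrium (private): 49.44 + 1.33q = 205.19 - 2.21q → q_m = 43.9972.
Social marginal benefit = demand + MEB = 220.17 - 2.08q.
Set SMB = MC: 220.17 - 2.08q = 49.44 + 1.33q → q* = 50.0674.
Gap = |43.9972 − 50.0674| = 6.0702.

6.07 units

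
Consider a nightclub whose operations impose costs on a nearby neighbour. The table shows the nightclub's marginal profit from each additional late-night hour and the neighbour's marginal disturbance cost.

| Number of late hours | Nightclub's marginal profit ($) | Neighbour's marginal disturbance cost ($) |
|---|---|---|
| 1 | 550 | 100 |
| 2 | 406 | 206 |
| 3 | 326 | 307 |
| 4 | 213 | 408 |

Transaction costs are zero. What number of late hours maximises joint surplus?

3

Bargaining reaches the level where marginal profit last exceeds marginal disturbance cost.
That holds through level 3 (326 ≥ 307) but not at 4 (213 < 408).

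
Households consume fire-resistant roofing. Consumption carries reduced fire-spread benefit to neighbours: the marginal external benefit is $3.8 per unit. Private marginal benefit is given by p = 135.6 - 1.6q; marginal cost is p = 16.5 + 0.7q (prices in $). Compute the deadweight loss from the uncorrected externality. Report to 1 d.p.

DWL = $3.1

Market equilibrium (private): 16.5 + 0.7q = 135.6 - 1.6q → q_m = 51.7826.
Social marginal benefit = demand + MEB = 139.4 - 1.6q.
Set SMB = MC: 139.4 - 1.6q = 16.5 + 0.7q → q* = 53.4348.
Between q* and q_m the wedge SMB − MC runs linearly from 0 to MEB(q_m), so the loss is a triangle.
DWL = ½ × 1.6522 × 3.8000 = 3.1392.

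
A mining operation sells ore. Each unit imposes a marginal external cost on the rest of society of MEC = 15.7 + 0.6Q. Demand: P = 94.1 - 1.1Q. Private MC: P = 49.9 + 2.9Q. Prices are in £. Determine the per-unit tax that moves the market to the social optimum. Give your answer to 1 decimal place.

Social marginal cost = private MC + MEC = 65.6 + 3.5Q.
Set SMC = demand: 65.6 + 3.5Q = 94.1 - 1.1Q → Q* = 6.1957.
The Pigouvian tax equals MEC at Q*: 15.7 + 0.6×6.1957 = 19.4174.

tax = £19.4 per unit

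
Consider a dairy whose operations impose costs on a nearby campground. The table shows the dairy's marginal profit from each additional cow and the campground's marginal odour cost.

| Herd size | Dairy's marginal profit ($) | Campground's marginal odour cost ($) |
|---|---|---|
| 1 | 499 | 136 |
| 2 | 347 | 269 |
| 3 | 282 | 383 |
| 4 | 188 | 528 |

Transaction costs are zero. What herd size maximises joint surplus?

2

Bargaining reaches the level where marginal profit last exceeds marginal odour cost.
That holds through level 2 (347 ≥ 269) but not at 3 (282 < 383).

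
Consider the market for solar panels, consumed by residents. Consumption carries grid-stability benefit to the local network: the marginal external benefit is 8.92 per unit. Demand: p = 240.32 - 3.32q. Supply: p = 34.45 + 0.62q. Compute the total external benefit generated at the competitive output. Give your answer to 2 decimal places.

466.08

Market equilibrium (private): 34.45 + 0.62q = 240.32 - 3.32q → q_m = 52.2513.
Total external benefit = MEB × q_m = 8.92 × 52.2513 = 466.0816.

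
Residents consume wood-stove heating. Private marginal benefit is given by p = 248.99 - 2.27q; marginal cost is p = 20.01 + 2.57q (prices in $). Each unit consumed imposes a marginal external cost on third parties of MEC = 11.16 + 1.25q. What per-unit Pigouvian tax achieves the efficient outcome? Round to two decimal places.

Social marginal benefit = demand − MEC = 237.83 - 3.52q.
Set SMB = MC: 237.83 - 3.52q = 20.01 + 2.57q → q* = 35.7668.
The Pigouvian tax equals MEC at q*: 11.16 + 1.25×35.7668 = 55.8685.

tax = $55.87 per unit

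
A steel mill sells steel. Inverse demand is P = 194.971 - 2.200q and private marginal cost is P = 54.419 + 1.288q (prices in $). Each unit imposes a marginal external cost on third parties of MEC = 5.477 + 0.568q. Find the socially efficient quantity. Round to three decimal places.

q* = 33.303

Social marginal cost = private MC + MEC = 59.896 + 1.856q.
Set SMC = demand: 59.896 + 1.856q = 194.971 - 2.200q → q* = 33.3025.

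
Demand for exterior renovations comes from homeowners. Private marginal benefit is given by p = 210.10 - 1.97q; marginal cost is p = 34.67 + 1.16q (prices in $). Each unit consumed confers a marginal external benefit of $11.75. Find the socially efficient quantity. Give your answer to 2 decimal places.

Social marginal benefit = demand + MEB = 221.85 - 1.97q.
Set SMB = MC: 221.85 - 1.97q = 34.67 + 1.16q → q* = 59.8019.

q* = 59.80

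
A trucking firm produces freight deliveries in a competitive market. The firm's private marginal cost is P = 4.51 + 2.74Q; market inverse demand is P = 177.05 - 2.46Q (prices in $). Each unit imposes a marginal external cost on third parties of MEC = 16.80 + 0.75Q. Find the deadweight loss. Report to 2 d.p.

DWL = $146.02

Market equilibrium (private): 4.51 + 2.74Q = 177.05 - 2.46Q → Q_m = 33.1808.
Social marginal cost = private MC + MEC = 21.31 + 3.49Q.
Set SMC = demand: 21.31 + 3.49Q = 177.05 - 2.46Q → Q* = 26.1748.
The welfare-loss triangle has base |Q_m − Q*| and height MEC(Q_m) (the vertical gap between SMC and demand is zero at Q* and MEC at Q_m).
DWL = ½ × 7.0060 × 41.6856 = 146.0247.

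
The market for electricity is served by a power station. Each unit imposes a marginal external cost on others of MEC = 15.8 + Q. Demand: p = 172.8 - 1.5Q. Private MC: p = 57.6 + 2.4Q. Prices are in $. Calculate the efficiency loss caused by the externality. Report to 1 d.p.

Market equilibrium (private): 57.6 + 2.4Q = 172.8 - 1.5Q → Q_m = 29.5385.
Social marginal cost = private MC + MEC = 73.4 + 3.4Q.
Set SMC = demand: 73.4 + 3.4Q = 172.8 - 1.5Q → Q* = 20.2857.
Between Q* and Q_m the wedge SMC − demand runs linearly from 0 to MEC(Q_m), so the loss is a triangle.
DWL = ½ × 9.2528 × 45.3385 = 209.7540.

DWL = $209.8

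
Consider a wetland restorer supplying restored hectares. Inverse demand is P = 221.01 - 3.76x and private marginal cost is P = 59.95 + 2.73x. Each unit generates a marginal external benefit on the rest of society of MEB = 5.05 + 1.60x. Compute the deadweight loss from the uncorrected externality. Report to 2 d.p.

DWL = 204.82

Market equilibrium (private): 59.95 + 2.73x = 221.01 - 3.76x → x_m = 24.8166.
Social marginal cost = private MC − MEB = 54.90 + 1.13x.
Set SMC = demand: 54.90 + 1.13x = 221.01 - 3.76x → x* = 33.9693.
Height of the DWL triangle at x_m is demand(x_m) − SMC(x_m) = MEB(x_m) = 44.7566.
DWL = ½ × 9.1527 × 44.7566 = 204.8219.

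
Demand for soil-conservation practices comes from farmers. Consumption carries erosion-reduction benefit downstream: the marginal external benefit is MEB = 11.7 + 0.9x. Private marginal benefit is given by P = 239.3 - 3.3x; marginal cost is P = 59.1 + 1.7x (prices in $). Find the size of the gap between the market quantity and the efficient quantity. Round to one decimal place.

Market equilibrium (private): 59.1 + 1.7x = 239.3 - 3.3x → x_m = 36.0400.
Social marginal benefit = demand + MEB = 251.0 - 2.4x.
Set SMB = MC: 251.0 - 2.4x = 59.1 + 1.7x → x* = 46.8049.
Gap = |36.0400 − 46.8049| = 10.7649.

10.8 units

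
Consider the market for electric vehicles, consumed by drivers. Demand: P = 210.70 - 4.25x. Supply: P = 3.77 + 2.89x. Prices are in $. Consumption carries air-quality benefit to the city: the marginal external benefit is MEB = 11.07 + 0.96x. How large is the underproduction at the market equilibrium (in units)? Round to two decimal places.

Market equilibrium (private): 3.77 + 2.89x = 210.70 - 4.25x → x_m = 28.9818.
Social marginal benefit = demand + MEB = 221.77 - 3.29x.
Set SMB = MC: 221.77 - 3.29x = 3.77 + 2.89x → x* = 35.2751.
Gap = |28.9818 − 35.2751| = 6.2933.

6.29 units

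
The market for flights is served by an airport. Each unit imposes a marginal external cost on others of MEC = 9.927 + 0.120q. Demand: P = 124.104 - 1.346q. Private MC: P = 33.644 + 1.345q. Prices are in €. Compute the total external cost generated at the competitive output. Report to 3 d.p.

€401.505

Market equilibrium (private): 33.644 + 1.345q = 124.104 - 1.346q → q_m = 33.6158.
Total external cost = ∫₀^{q_m} (9.927 + 0.120q) dq = 9.927×33.6158 + ½×0.120×33.6158² = 401.5054.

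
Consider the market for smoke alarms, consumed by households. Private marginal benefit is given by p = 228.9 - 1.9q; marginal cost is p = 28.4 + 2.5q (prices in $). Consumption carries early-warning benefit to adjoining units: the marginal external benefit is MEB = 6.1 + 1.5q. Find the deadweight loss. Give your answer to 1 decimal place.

DWL = $955.7

Market equilibrium (private): 28.4 + 2.5q = 228.9 - 1.9q → q_m = 45.5682.
Social marginal benefit = demand + MEB = 235.0 - 0.4q.
Set SMB = MC: 235.0 - 0.4q = 28.4 + 2.5q → q* = 71.2414.
The loss is the area between SMB and MC from q* to q_m; with linear curves that's a triangle of height MEB(q_m).
DWL = ½ × 25.6732 × 74.4523 = 955.7144.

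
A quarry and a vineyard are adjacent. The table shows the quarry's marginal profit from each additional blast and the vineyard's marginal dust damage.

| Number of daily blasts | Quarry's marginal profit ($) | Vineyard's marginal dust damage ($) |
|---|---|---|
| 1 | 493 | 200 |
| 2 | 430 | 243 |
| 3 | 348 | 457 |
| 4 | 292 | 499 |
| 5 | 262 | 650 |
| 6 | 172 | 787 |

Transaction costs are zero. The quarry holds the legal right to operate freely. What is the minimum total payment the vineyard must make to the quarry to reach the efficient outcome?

$1074

Left alone the quarry would choose level 6 (marginal profit stays positive).
Efficient level: k* = 2 (marginal profit ≥ marginal dust damage through 2).
The vineyard must at least cover the quarry's forgone profit from cutting 6→2: 348 + 292 + 262 + 172 = 1074.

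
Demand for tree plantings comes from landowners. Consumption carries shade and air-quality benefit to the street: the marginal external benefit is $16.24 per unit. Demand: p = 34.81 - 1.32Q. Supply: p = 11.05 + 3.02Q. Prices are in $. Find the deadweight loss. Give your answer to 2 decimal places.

Market equilibrium (private): 11.05 + 3.02Q = 34.81 - 1.32Q → Q_m = 5.4747.
Social marginal benefit = demand + MEB = 51.05 - 1.32Q.
Set SMB = MC: 51.05 - 1.32Q = 11.05 + 3.02Q → Q* = 9.2166.
Between Q* and Q_m the wedge SMB − MC runs linearly from 0 to MEB(Q_m), so the loss is a triangle.
DWL = ½ × 3.7419 × 16.2400 = 30.3842.

DWL = $30.38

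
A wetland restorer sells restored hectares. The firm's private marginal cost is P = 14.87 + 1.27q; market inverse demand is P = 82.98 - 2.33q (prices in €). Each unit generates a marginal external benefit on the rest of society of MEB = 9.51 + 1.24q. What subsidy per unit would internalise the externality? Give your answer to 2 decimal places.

subsidy = €50.29 per unit

Social marginal cost = private MC − MEB = 5.36 + 0.03q.
Set SMC = demand: 5.36 + 0.03q = 82.98 - 2.33q → q* = 32.8898.
The Pigouvian subsidy equals MEB at q*: 9.51 + 1.24×32.8898 = 50.2934.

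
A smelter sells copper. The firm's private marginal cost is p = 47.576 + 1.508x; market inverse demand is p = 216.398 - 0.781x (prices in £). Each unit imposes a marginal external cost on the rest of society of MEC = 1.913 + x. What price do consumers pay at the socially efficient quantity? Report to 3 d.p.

P = £176.764

Social marginal cost = private MC + MEC = 49.489 + 2.508x.
Set SMC = demand: 49.489 + 2.508x = 216.398 - 0.781x → x* = 50.7476.
Consumer price on the demand curve at x*: 216.398 − 0.781×50.7476 = 176.7641.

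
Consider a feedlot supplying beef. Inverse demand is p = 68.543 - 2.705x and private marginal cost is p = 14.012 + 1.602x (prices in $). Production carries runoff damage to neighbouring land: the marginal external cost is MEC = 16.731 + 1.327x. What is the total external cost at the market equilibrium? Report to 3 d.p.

$318.191

Market equilibrium (private): 14.012 + 1.602x = 68.543 - 2.705x → x_m = 12.6610.
Total external cost = ∫₀^{x_m} (16.731 + 1.327x) dx = 16.731×12.6610 + ½×1.327×12.6610² = 318.1909.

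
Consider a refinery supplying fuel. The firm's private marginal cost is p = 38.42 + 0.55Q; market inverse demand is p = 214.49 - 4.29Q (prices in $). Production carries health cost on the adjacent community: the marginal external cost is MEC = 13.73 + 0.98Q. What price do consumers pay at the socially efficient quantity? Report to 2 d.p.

P = $94.83

Social marginal cost = private MC + MEC = 52.15 + 1.53Q.
Set SMC = demand: 52.15 + 1.53Q = 214.49 - 4.29Q → Q* = 27.8935.
Consumer price on the demand curve at Q*: 214.49 − 4.29×27.8935 = 94.8269.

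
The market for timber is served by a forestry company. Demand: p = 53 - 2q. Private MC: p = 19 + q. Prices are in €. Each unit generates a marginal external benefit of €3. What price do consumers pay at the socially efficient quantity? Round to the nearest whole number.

Social marginal cost = private MC − MEB = 16 + q.
Set SMC = demand: 16 + q = 53 - 2q → q* = 12.3333.
Consumer price on the demand curve at q*: 53 − 2×12.3333 = 28.3334.

P = €28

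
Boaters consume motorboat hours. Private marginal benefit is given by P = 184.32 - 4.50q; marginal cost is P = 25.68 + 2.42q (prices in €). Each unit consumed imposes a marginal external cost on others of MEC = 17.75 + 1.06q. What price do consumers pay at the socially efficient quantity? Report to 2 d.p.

Social marginal benefit = demand − MEC = 166.57 - 5.56q.
Set SMB = MC: 166.57 - 5.56q = 25.68 + 2.42q → q* = 17.6554.
Consumer price on the demand curve at q*: 184.32 − 4.50×17.6554 = 104.8707.

P = €104.87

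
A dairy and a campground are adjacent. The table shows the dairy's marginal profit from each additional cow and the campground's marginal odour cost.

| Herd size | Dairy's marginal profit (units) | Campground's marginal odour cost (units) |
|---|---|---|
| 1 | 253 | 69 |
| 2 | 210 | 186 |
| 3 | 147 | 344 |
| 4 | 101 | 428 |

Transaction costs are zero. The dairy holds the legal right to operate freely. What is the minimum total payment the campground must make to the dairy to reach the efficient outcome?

Left alone the dairy would choose level 4 (marginal profit stays positive).
Efficient level: k* = 2 (marginal profit ≥ marginal odour cost through 2).
The campground must at least cover the dairy's forgone profit from cutting 4→2: 147 + 101 = 248.

248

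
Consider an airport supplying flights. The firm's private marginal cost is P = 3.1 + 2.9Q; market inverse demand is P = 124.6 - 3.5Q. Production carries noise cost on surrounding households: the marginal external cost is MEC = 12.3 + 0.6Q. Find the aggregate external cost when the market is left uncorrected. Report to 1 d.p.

341.6

Market equilibrium (private): 3.1 + 2.9Q = 124.6 - 3.5Q → Q_m = 18.9844.
Total external cost = ∫₀^{Q_m} (12.3 + 0.6Q) dQ = 12.3×18.9844 + ½×0.6×18.9844² = 341.6304.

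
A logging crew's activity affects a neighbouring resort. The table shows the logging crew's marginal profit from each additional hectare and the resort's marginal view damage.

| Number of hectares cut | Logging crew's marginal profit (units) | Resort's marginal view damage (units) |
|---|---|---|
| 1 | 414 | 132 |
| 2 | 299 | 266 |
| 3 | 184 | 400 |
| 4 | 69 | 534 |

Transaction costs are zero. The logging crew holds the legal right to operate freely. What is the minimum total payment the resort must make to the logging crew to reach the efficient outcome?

Left alone the logging crew would choose level 4 (marginal profit stays positive).
Efficient level: k* = 2 (marginal profit ≥ marginal view damage through 2).
The resort must at least cover the logging crew's forgone profit from cutting 4→2: 184 + 69 = 253.

253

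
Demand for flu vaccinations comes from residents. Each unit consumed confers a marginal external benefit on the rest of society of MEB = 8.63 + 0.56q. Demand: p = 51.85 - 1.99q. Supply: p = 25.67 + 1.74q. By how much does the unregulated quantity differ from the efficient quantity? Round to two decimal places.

Market equilibrium (private): 25.67 + 1.74q = 51.85 - 1.99q → q_m = 7.0188.
Social marginal benefit = demand + MEB = 60.48 - 1.43q.
Set SMB = MC: 60.48 - 1.43q = 25.67 + 1.74q → q* = 10.9811.
Gap = |7.0188 − 10.9811| = 3.9623.

3.96 units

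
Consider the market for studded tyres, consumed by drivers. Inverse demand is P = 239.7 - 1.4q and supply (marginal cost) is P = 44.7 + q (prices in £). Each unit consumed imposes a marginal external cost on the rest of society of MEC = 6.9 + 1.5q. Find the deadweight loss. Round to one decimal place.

Market equilibrium (private): 44.7 + q = 239.7 - 1.4q → q_m = 81.2500.
Social marginal benefit = demand − MEC = 232.8 - 2.9q.
Set SMB = MC: 232.8 - 2.9q = 44.7 + q → q* = 48.2308.
Between q* and q_m the wedge MC − SMB runs linearly from 0 to MEC(q_m), so the loss is a triangle.
DWL = ½ × 33.0192 × 128.7750 = 2126.0237.

DWL = £2126.0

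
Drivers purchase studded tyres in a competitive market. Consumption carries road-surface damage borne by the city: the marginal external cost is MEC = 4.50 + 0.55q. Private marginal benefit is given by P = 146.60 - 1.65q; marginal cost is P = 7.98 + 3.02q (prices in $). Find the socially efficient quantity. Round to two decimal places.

Social marginal benefit = demand − MEC = 142.10 - 2.20q.
Set SMB = MC: 142.10 - 2.20q = 7.98 + 3.02q → q* = 25.6935.

q* = 25.69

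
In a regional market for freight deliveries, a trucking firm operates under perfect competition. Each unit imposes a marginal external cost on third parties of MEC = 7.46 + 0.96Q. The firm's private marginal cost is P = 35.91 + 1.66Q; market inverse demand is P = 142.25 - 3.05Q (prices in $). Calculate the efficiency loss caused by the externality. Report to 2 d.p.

DWL = $74.85

Market equilibrium (private): 35.91 + 1.66Q = 142.25 - 3.05Q → Q_m = 22.5775.
Social marginal cost = private MC + MEC = 43.37 + 2.62Q.
Set SMC = demand: 43.37 + 2.62Q = 142.25 - 3.05Q → Q* = 17.4392.
The loss is the area between SMC and demand from Q* to Q_m; with linear curves that's a triangle of height MEC(Q_m).
DWL = ½ × 5.1383 × 29.1344 = 74.8506.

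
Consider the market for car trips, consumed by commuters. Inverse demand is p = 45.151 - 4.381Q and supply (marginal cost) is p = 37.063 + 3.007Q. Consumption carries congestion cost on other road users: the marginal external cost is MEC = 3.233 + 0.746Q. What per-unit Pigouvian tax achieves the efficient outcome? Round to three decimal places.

Social marginal benefit = demand − MEC = 41.918 - 5.127Q.
Set SMB = MC: 41.918 - 5.127Q = 37.063 + 3.007Q → Q* = 0.5969.
The Pigouvian tax equals MEC at Q*: 3.233 + 0.746×0.5969 = 3.6783.

tax = 3.678 per unit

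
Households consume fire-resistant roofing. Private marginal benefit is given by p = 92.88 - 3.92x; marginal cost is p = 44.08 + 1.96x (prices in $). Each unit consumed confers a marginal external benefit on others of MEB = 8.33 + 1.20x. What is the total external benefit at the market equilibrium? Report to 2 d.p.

Market equilibrium (private): 44.08 + 1.96x = 92.88 - 3.92x → x_m = 8.2993.
Total external benefit = ∫₀^{x_m} (8.33 + 1.20x) dx = 8.33×8.2993 + ½×1.20×8.2993² = 110.4602.

$110.46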